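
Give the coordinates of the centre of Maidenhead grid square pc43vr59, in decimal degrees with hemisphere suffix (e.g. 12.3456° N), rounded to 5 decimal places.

Field P=15, C=2: +15·20° lon, +2·10° lat → SW at lon 120°, lat -70°.
Square 4, 3: +4·2° lon, +3·1° lat → SW at lon 128°, lat -67°.
Subsquare v=21, r=17: +21·0.0833333° lon, +17·0.0416667° lat → SW at lon 129.75°, lat -66.2917°.
Extended square 5, 9: +5·0.00833333° lon, +9·0.00416667° lat → SW at lon 129.792°, lat -66.2542°.
Cell spans 0.00833333° lon × 0.00416667° lat. Centre is SW corner plus half of each.
latitude 66.25208° S, longitude 129.79583° E.

66.25208° S, 129.79583° E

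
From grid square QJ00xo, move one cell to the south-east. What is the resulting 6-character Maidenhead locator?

QJ10an

Longitude subsquare x = 23; +1 → 24, wraps to 0 = a, carry into square.
Longitude square 0; +1 → 1.
Latitude subsquare o = 14; −1 → 13 = n.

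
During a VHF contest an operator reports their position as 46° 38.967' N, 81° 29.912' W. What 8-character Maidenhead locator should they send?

Offset from 180°W / 90°S: lon 98.50147°, lat 136.64945°.
Field: 98.50147/20 → 4 → E, 136.64945/10 → 13 → N; chars EN.
Square: 18.50147/2 → 9, 6.64945/1 → 6; chars 96.
Subsquare: 0.50147/0.0833333 → 6 → g, 0.64945/0.0416667 → 15 → p; chars gp.
Extended square: 0.00147/0.00833333 → 0, 0.02445/0.00416667 → 5; chars 05.

EN96gp05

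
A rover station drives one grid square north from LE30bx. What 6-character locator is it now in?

LE31ba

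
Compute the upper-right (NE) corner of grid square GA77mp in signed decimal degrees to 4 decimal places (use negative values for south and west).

-82.3333, -44.9167

Field G=6, A=0: +6·20° lon, +0·10° lat → SW at lon -60°, lat -90°.
Square 7, 7: +7·2° lon, +7·1° lat → SW at lon -46°, lat -83°.
Subsquare m=12, p=15: +12·0.0833333° lon, +15·0.0416667° lat → SW at lon -45°, lat -82.375°.
Cell spans 0.0833333° lon × 0.0416667° lat. NE corner is SW corner plus one full cell.
latitude -82.3333, longitude -44.9167.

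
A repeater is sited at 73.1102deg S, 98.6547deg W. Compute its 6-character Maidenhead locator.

Offset from 180°W / 90°S: lon 81.3453°, lat 16.8898°.
Field: lon ⌊81.3453/20⌋ = 4 → E; lat ⌊16.8898/10⌋ = 1 → B.
Square: lon ⌊1.3453/2⌋ = 0; lat ⌊6.8898/1⌋ = 6.
Subsquare: lon ⌊1.3453/0.0833333⌋ = 16 → q; lat ⌊0.8898/0.0416667⌋ = 21 → v.

EB06qv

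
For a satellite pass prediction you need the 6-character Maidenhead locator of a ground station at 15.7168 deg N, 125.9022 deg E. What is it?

PK25wr

Add 180° to longitude and 90° to latitude: 305.9022, 105.7168.
Field (20°×10°, letters A–R): 305.9022/20 → 15 → P, 105.7168/10 → 10 → K; chars PK.
Square (2°×1°, digits 0–9): 5.9022/2 → 2, 5.7168/1 → 5; chars 25.
Subsquare (5′×2.5′, letters a–x): 1.9022/0.0833333 → 22 → w, 0.7168/0.0416667 → 17 → r; chars wr.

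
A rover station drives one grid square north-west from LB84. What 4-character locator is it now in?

LB75

Longitude square 8; −1 → 7.
Latitude square 4; +1 → 5.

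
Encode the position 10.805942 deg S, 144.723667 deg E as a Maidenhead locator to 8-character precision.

QH29ie66

Offset from 180°W / 90°S: lon 324.72367°, lat 79.19406°.
Field: 324.72367/20 → 16 → Q, 79.19406/10 → 7 → H; chars QH.
Square: 4.72367/2 → 2, 9.19406/1 → 9; chars 29.
Subsquare: 0.72367/0.0833333 → 8 → i, 0.19406/0.0416667 → 4 → e; chars ie.
Extended square: 0.05700/0.00833333 → 6, 0.02739/0.00416667 → 6; chars 66.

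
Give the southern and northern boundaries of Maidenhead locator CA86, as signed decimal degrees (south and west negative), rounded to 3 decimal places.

-84.000, -83.000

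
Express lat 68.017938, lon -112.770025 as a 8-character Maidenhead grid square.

Shift to the Maidenhead origin (180°W, 90°S): lon 67.22997, lat 158.01794.
Field (20°×10°, letters A–R): lon ⌊67.22997/20⌋ = 3 → D; lat ⌊158.01794/10⌋ = 15 → P.
Square (2°×1°, digits 0–9): lon ⌊7.22997/2⌋ = 3; lat ⌊8.01794/1⌋ = 8.
Subsquare (5′×2.5′, letters a–x): lon ⌊1.22997/0.0833333⌋ = 14 → o; lat ⌊0.01794/0.0416667⌋ = 0 → a.
Extended square (30″×15″, digits 0–9): lon ⌊0.06331/0.00833333⌋ = 7; lat ⌊0.01794/0.00416667⌋ = 4.

DP38oa74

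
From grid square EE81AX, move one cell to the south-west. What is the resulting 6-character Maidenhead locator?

Longitude subsquare a = 0; −1 → -1, wraps to 23 = x, carry into square.
Longitude square 8; −1 → 7.
Latitude subsquare x = 23; −1 → 22 = w.

EE71xw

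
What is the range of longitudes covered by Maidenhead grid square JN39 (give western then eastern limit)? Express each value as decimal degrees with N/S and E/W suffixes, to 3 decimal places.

6.000° E, 8.000° E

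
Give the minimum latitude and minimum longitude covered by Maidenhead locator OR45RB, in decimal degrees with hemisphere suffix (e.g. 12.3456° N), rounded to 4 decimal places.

85.0417° N, 109.4167° E

Field O=14, R=17: +14·20° lon, +17·10° lat → SW at lon 100°, lat 80°.
Square 4, 5: +4·2° lon, +5·1° lat → SW at lon 108°, lat 85°.
Subsquare r=17, b=1: +17·0.0833333° lon, +1·0.0416667° lat → SW at lon 109.417°, lat 85.0417°.
latitude 85.0417° N, longitude 109.4167° E.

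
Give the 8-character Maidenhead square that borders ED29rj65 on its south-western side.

Longitude extended square 6; −1 → 5.
Latitude extended square 5; −1 → 4.

ED29rj54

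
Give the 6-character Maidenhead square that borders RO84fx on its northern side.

Latitude subsquare x = 23; +1 → 24, wraps to 0 = a, carry into square.
Latitude square 4; +1 → 5.
The longitude characters are unchanged.

RO85fa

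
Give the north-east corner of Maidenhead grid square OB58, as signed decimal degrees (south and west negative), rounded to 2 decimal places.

-71.00, 112.00

Field O=14, B=1: +14·20° lon, +1·10° lat → SW at lon 100°, lat -80°.
Square 5, 8: +5·2° lon, +8·1° lat → SW at lon 110°, lat -72°.
Cell spans 2° lon × 1° lat. NE corner is SW corner plus one full cell.
latitude -71.00, longitude 112.00.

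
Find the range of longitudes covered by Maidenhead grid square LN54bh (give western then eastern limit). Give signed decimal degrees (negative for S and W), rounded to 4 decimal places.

50.0833, 50.1667

Field L=11, N=13: +11·20° lon, +13·10° lat → SW at lon 40°, lat 40°.
Square 5, 4: +5·2° lon, +4·1° lat → SW at lon 50°, lat 44°.
Subsquare b=1, h=7: +1·0.0833333° lon, +7·0.0416667° lat → SW at lon 50.0833°, lat 44.2917°.
Cell spans 0.0833333° lon × 0.0416667° lat.
west 50.0833, east 50.1667.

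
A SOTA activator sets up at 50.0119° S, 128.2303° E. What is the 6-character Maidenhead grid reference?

PD49cx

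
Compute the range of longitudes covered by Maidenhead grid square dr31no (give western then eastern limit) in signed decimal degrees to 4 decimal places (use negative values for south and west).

Field D=3, R=17: +3·20° lon, +17·10° lat → SW at lon -120°, lat 80°.
Square 3, 1: +3·2° lon, +1·1° lat → SW at lon -114°, lat 81°.
Subsquare n=13, o=14: +13·0.0833333° lon, +14·0.0416667° lat → SW at lon -112.917°, lat 81.5833°.
Cell spans 0.0833333° lon × 0.0416667° lat.
west -112.9167, east -112.8333.

-112.9167, -112.8333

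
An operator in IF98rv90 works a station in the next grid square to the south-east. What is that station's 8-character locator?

Longitude extended square 9; +1 → 10, wraps to 0, carry into subsquare.
Longitude subsquare r = 17; +1 → 18 = s.
Latitude extended square 0; −1 → -1, wraps to 9, carry into subsquare.
Latitude subsquare v = 21; −1 → 20 = u.

IF98su09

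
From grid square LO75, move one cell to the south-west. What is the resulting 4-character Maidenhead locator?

LO64

Longitude square 7; −1 → 6.
Latitude square 5; −1 → 4.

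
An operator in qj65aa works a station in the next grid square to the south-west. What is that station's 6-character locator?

Longitude subsquare a = 0; −1 → -1, wraps to 23 = x, carry into square.
Longitude square 6; −1 → 5.
Latitude subsquare a = 0; −1 → -1, wraps to 23 = x, carry into square.
Latitude square 5; −1 → 4.

QJ54xx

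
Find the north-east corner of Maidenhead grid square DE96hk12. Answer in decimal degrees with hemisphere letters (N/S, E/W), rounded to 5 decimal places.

43.57083° S, 101.40000° W

Field D=3, E=4: +3·20° lon, +4·10° lat → SW at lon -120°, lat -50°.
Square 9, 6: +9·2° lon, +6·1° lat → SW at lon -102°, lat -44°.
Subsquare h=7, k=10: +7·0.0833333° lon, +10·0.0416667° lat → SW at lon -101.417°, lat -43.5833°.
Extended square 1, 2: +1·0.00833333° lon, +2·0.00416667° lat → SW at lon -101.408°, lat -43.575°.
Cell spans 0.00833333° lon × 0.00416667° lat. NE corner is SW corner plus one full cell.
latitude 43.57083° S, longitude 101.40000° W.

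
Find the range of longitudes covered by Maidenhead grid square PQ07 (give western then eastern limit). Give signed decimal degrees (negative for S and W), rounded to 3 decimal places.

120.000, 122.000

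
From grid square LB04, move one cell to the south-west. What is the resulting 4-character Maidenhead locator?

KB93

Longitude square 0; −1 → -1, wraps to 9, carry into field.
Longitude field L = 11; −1 → 10 = K.
Latitude square 4; −1 → 3.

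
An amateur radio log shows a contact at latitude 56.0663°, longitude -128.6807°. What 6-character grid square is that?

Offset from 180°W / 90°S: lon 51.3193°, lat 146.0663°.
Field: lon ⌊51.3193/20⌋ = 2 → C; lat ⌊146.0663/10⌋ = 14 → O.
Square: lon ⌊11.3193/2⌋ = 5; lat ⌊6.0663/1⌋ = 6.
Subsquare: lon ⌊1.3193/0.0833333⌋ = 15 → p; lat ⌊0.0663/0.0416667⌋ = 1 → b.

CO56pb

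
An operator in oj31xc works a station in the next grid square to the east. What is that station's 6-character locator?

Longitude subsquare x = 23; +1 → 24, wraps to 0 = a, carry into square.
Longitude square 3; +1 → 4.
The latitude characters are unchanged.

OJ41ac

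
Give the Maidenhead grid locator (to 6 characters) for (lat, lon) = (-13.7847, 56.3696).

Add 180° to longitude and 90° to latitude: 236.3696, 76.2153.
Field (20°×10°, letters A–R): 236.3696/20 → 11 → L, 76.2153/10 → 7 → H; chars LH.
Square (2°×1°, digits 0–9): 16.3696/2 → 8, 6.2153/1 → 6; chars 86.
Subsquare (5′×2.5′, letters a–x): 0.3696/0.0833333 → 4 → e, 0.2153/0.0416667 → 5 → f; chars ef.

LH86ef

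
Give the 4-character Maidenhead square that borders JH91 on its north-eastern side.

Longitude square 9; +1 → 10, wraps to 0, carry into field.
Longitude field J = 9; +1 → 10 = K.
Latitude square 1; +1 → 2.

KH02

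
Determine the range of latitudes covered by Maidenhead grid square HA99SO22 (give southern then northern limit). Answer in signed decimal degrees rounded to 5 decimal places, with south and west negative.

Field H=7, A=0: +7·20° lon, +0·10° lat → SW at lon -40°, lat -90°.
Square 9, 9: +9·2° lon, +9·1° lat → SW at lon -22°, lat -81°.
Subsquare s=18, o=14: +18·0.0833333° lon, +14·0.0416667° lat → SW at lon -20.5°, lat -80.4167°.
Extended square 2, 2: +2·0.00833333° lon, +2·0.00416667° lat → SW at lon -20.4833°, lat -80.4083°.
Cell spans 0.00833333° lon × 0.00416667° lat.
south -80.40833, north -80.40417.

-80.40833, -80.40417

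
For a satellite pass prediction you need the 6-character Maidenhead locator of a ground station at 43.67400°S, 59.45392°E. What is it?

LE96rh

Add 180° to longitude and 90° to latitude: 239.4539, 46.3260.
Field: 239.4539/20 → 11 → L, 46.3260/10 → 4 → E; chars LE.
Square: 19.4539/2 → 9, 6.3260/1 → 6; chars 96.
Subsquare: 1.4539/0.0833333 → 17 → r, 0.3260/0.0416667 → 7 → h; chars rh.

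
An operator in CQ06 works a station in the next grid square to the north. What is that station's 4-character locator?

CQ07

Latitude square 6; +1 → 7.
The longitude characters are unchanged.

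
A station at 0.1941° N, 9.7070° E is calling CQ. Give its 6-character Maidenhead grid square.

JJ40ue

Add 180° to longitude and 90° to latitude: 189.7070, 90.1941.
Field: lon ⌊189.7070/20⌋ = 9 → J; lat ⌊90.1941/10⌋ = 9 → J.
Square: lon ⌊9.7070/2⌋ = 4; lat ⌊0.1941/1⌋ = 0.
Subsquare: lon ⌊1.7070/0.0833333⌋ = 20 → u; lat ⌊0.1941/0.0416667⌋ = 4 → e.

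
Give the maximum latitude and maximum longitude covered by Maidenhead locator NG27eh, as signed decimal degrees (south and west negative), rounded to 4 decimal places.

Field N=13, G=6: +13·20° lon, +6·10° lat → SW at lon 80°, lat -30°.
Square 2, 7: +2·2° lon, +7·1° lat → SW at lon 84°, lat -23°.
Subsquare e=4, h=7: +4·0.0833333° lon, +7·0.0416667° lat → SW at lon 84.3333°, lat -22.7083°.
Cell spans 0.0833333° lon × 0.0416667° lat. NE corner is SW corner plus one full cell.
latitude -22.6667, longitude 84.4167.

-22.6667, 84.4167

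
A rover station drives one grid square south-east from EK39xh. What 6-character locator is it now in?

Longitude subsquare x = 23; +1 → 24, wraps to 0 = a, carry into square.
Longitude square 3; +1 → 4.
Latitude subsquare h = 7; −1 → 6 = g.

EK49ag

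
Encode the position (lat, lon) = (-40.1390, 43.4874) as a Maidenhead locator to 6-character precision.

Add 180° to longitude and 90° to latitude: 223.4874, 49.8610.
Field: 223.4874/20 → 11 → L, 49.8610/10 → 4 → E; chars LE.
Square: 3.4874/2 → 1, 9.8610/1 → 9; chars 19.
Subsquare: 1.4874/0.0833333 → 17 → r, 0.8610/0.0416667 → 20 → u; chars ru.

LE19ru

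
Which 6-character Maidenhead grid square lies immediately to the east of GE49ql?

GE49rl

Longitude subsquare q = 16; +1 → 17 = r.
The latitude characters are unchanged.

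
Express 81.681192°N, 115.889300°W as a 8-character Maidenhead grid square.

DR21bq33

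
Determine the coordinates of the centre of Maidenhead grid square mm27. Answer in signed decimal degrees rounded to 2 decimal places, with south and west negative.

37.50, 65.00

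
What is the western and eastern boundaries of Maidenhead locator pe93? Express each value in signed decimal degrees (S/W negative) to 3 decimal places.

Field P=15, E=4: +15·20° lon, +4·10° lat → SW at lon 120°, lat -50°.
Square 9, 3: +9·2° lon, +3·1° lat → SW at lon 138°, lat -47°.
Cell spans 2° lon × 1° lat.
west 138.000, east 140.000.

138.000, 140.000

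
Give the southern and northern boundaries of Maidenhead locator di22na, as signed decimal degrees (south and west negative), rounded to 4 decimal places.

-8.0000, -7.9583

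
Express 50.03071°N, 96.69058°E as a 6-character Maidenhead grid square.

NO80ia

Offset from 180°W / 90°S: lon 276.6906°, lat 140.0307°.
Field (20°×10°, letters A–R): 276.6906/20 → 13 → N, 140.0307/10 → 14 → O; chars NO.
Square (2°×1°, digits 0–9): 16.6906/2 → 8, 0.0307/1 → 0; chars 80.
Subsquare (5′×2.5′, letters a–x): 0.6906/0.0833333 → 8 → i, 0.0307/0.0416667 → 0 → a; chars ia.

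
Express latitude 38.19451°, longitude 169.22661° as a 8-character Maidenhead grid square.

Add 180° to longitude and 90° to latitude: 349.22661, 128.19451.
Field: lon ⌊349.22661/20⌋ = 17 → R; lat ⌊128.19451/10⌋ = 12 → M.
Square: lon ⌊9.22661/2⌋ = 4; lat ⌊8.19451/1⌋ = 8.
Subsquare: lon ⌊1.22661/0.0833333⌋ = 14 → o; lat ⌊0.19451/0.0416667⌋ = 4 → e.
Extended square: lon ⌊0.05994/0.00833333⌋ = 7; lat ⌊0.02784/0.00416667⌋ = 6.

RM48oe76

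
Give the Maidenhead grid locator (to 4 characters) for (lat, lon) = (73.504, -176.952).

AQ13

Offset from 180°W / 90°S: lon 3.05°, lat 163.50°.
Field: 3.05/20 → 0 → A, 163.50/10 → 16 → Q; chars AQ.
Square: 3.05/2 → 1, 3.50/1 → 3; chars 13.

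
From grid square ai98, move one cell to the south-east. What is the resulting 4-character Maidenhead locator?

Longitude square 9; +1 → 10, wraps to 0, carry into field.
Longitude field A = 0; +1 → 1 = B.
Latitude square 8; −1 → 7.

BI07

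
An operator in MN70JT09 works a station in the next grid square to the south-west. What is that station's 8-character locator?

Longitude extended square 0; −1 → -1, wraps to 9, carry into subsquare.
Longitude subsquare j = 9; −1 → 8 = i.
Latitude extended square 9; −1 → 8.

MN70it98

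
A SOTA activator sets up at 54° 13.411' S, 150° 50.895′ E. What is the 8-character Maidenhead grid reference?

QD55ks16

Offset from 180°W / 90°S: lon 330.84825°, lat 35.77648°.
Field: lon ⌊330.84825/20⌋ = 16 → Q; lat ⌊35.77648/10⌋ = 3 → D.
Square: lon ⌊10.84825/2⌋ = 5; lat ⌊5.77648/1⌋ = 5.
Subsquare: lon ⌊0.84825/0.0833333⌋ = 10 → k; lat ⌊0.77648/0.0416667⌋ = 18 → s.
Extended square: lon ⌊0.01492/0.00833333⌋ = 1; lat ⌊0.02648/0.00416667⌋ = 6.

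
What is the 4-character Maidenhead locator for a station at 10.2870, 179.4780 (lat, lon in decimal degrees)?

RK90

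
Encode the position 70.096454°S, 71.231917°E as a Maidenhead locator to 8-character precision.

Add 180° to longitude and 90° to latitude: 251.23192, 19.90355.
Field: lon ⌊251.23192/20⌋ = 12 → M; lat ⌊19.90355/10⌋ = 1 → B.
Square: lon ⌊11.23192/2⌋ = 5; lat ⌊9.90355/1⌋ = 9.
Subsquare: lon ⌊1.23192/0.0833333⌋ = 14 → o; lat ⌊0.90355/0.0416667⌋ = 21 → v.
Extended square: lon ⌊0.06525/0.00833333⌋ = 7; lat ⌊0.02855/0.00416667⌋ = 6.

MB59ov76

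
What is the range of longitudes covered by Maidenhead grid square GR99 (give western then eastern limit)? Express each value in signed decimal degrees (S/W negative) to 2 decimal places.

-42.00, -40.00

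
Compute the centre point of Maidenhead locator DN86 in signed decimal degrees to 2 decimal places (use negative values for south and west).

Field D=3, N=13: +3·20° lon, +13·10° lat → SW at lon -120°, lat 40°.
Square 8, 6: +8·2° lon, +6·1° lat → SW at lon -104°, lat 46°.
Cell spans 2° lon × 1° lat. Centre is SW corner plus half of each.
latitude 46.50, longitude -103.00.

46.50, -103.00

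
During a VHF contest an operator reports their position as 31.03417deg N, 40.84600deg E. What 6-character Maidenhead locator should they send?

LM01ka

Offset from 180°W / 90°S: lon 220.8460°, lat 121.0342°.
Field (20°×10°, letters A–R): lon ⌊220.8460/20⌋ = 11 → L; lat ⌊121.0342/10⌋ = 12 → M.
Square (2°×1°, digits 0–9): lon ⌊0.8460/2⌋ = 0; lat ⌊1.0342/1⌋ = 1.
Subsquare (5′×2.5′, letters a–x): lon ⌊0.8460/0.0833333⌋ = 10 → k; lat ⌊0.0342/0.0416667⌋ = 0 → a.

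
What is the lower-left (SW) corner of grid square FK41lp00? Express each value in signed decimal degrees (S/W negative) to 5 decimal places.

11.62500, -71.08333

Field F=5, K=10: +5·20° lon, +10·10° lat → SW at lon -80°, lat 10°.
Square 4, 1: +4·2° lon, +1·1° lat → SW at lon -72°, lat 11°.
Subsquare l=11, p=15: +11·0.0833333° lon, +15·0.0416667° lat → SW at lon -71.0833°, lat 11.625°.
Extended square 0, 0: +0·0.00833333° lon, +0·0.00416667° lat → SW at lon -71.0833°, lat 11.625°.
latitude 11.62500, longitude -71.08333.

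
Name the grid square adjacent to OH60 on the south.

Latitude square 0; −1 → -1, wraps to 9, carry into field.
Latitude field H = 7; −1 → 6 = G.
The longitude characters are unchanged.

OG69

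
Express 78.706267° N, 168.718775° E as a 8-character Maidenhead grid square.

RQ48iq69

Add 180° to longitude and 90° to latitude: 348.71877, 168.70627.
Field (20°×10°, letters A–R): 348.71877/20 → 17 → R, 168.70627/10 → 16 → Q; chars RQ.
Square (2°×1°, digits 0–9): 8.71877/2 → 4, 8.70627/1 → 8; chars 48.
Subsquare (5′×2.5′, letters a–x): 0.71877/0.0833333 → 8 → i, 0.70627/0.0416667 → 16 → q; chars iq.
Extended square (30″×15″, digits 0–9): 0.05211/0.00833333 → 6, 0.03960/0.00416667 → 9; chars 69.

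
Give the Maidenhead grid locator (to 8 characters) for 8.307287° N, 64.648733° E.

Offset from 180°W / 90°S: lon 244.64873°, lat 98.30729°.
Field (20°×10°, letters A–R): lon ⌊244.64873/20⌋ = 12 → M; lat ⌊98.30729/10⌋ = 9 → J.
Square (2°×1°, digits 0–9): lon ⌊4.64873/2⌋ = 2; lat ⌊8.30729/1⌋ = 8.
Subsquare (5′×2.5′, letters a–x): lon ⌊0.64873/0.0833333⌋ = 7 → h; lat ⌊0.30729/0.0416667⌋ = 7 → h.
Extended square (30″×15″, digits 0–9): lon ⌊0.06540/0.00833333⌋ = 7; lat ⌊0.01562/0.00416667⌋ = 3.

MJ28hh73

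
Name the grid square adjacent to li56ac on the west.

LI46xc

Longitude subsquare a = 0; −1 → -1, wraps to 23 = x, carry into square.
Longitude square 5; −1 → 4.
The latitude characters are unchanged.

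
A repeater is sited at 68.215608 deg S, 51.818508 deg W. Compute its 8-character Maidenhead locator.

GC41cs18

Offset from 180°W / 90°S: lon 128.18149°, lat 21.78439°.
Field: 128.18149/20 → 6 → G, 21.78439/10 → 2 → C; chars GC.
Square: 8.18149/2 → 4, 1.78439/1 → 1; chars 41.
Subsquare: 0.18149/0.0833333 → 2 → c, 0.78439/0.0416667 → 18 → s; chars cs.
Extended square: 0.01483/0.00833333 → 1, 0.03439/0.00416667 → 8; chars 18.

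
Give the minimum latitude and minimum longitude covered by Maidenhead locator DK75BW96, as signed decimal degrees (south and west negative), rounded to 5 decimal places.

Field D=3, K=10: +3·20° lon, +10·10° lat → SW at lon -120°, lat 10°.
Square 7, 5: +7·2° lon, +5·1° lat → SW at lon -106°, lat 15°.
Subsquare b=1, w=22: +1·0.0833333° lon, +22·0.0416667° lat → SW at lon -105.917°, lat 15.9167°.
Extended square 9, 6: +9·0.00833333° lon, +6·0.00416667° lat → SW at lon -105.842°, lat 15.9417°.
latitude 15.94167, longitude -105.84167.

15.94167, -105.84167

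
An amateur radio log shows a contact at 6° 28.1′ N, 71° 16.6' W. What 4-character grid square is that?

FJ46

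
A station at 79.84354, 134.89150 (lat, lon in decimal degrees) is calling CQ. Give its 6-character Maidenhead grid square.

Add 180° to longitude and 90° to latitude: 314.8915, 169.8435.
Field: 314.8915/20 → 15 → P, 169.8435/10 → 16 → Q; chars PQ.
Square: 14.8915/2 → 7, 9.8435/1 → 9; chars 79.
Subsquare: 0.8915/0.0833333 → 10 → k, 0.8435/0.0416667 → 20 → u; chars ku.

PQ79ku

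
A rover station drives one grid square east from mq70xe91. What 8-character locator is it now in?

Longitude extended square 9; +1 → 10, wraps to 0, carry into subsquare.
Longitude subsquare x = 23; +1 → 24, wraps to 0 = a, carry into square.
Longitude square 7; +1 → 8.
The latitude characters are unchanged.

MQ80ae01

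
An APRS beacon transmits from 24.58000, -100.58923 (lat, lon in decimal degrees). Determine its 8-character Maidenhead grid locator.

Add 180° to longitude and 90° to latitude: 79.41077, 114.58000.
Field: lon ⌊79.41077/20⌋ = 3 → D; lat ⌊114.58000/10⌋ = 11 → L.
Square: lon ⌊19.41077/2⌋ = 9; lat ⌊4.58000/1⌋ = 4.
Subsquare: lon ⌊1.41077/0.0833333⌋ = 16 → q; lat ⌊0.58000/0.0416667⌋ = 13 → n.
Extended square: lon ⌊0.07744/0.00833333⌋ = 9; lat ⌊0.03833/0.00416667⌋ = 9.

DL94qn99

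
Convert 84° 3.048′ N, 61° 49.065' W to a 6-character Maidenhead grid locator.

Shift to the Maidenhead origin (180°W, 90°S): lon 118.1823, lat 174.0508.
Field (20°×10°, letters A–R): 118.1823/20 → 5 → F, 174.0508/10 → 17 → R; chars FR.
Square (2°×1°, digits 0–9): 18.1823/2 → 9, 4.0508/1 → 4; chars 94.
Subsquare (5′×2.5′, letters a–x): 0.1823/0.0833333 → 2 → c, 0.0508/0.0416667 → 1 → b; chars cb.

FR94cb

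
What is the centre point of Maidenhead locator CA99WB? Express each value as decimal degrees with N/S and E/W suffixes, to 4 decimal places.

80.9375° S, 120.1250° W

Field C=2, A=0: +2·20° lon, +0·10° lat → SW at lon -140°, lat -90°.
Square 9, 9: +9·2° lon, +9·1° lat → SW at lon -122°, lat -81°.
Subsquare w=22, b=1: +22·0.0833333° lon, +1·0.0416667° lat → SW at lon -120.167°, lat -80.9583°.
Cell spans 0.0833333° lon × 0.0416667° lat. Centre is SW corner plus half of each.
latitude 80.9375° S, longitude 120.1250° W.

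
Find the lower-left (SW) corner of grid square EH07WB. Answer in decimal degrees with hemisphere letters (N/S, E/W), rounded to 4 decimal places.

12.9583° S, 98.1667° W

Field E=4, H=7: +4·20° lon, +7·10° lat → SW at lon -100°, lat -20°.
Square 0, 7: +0·2° lon, +7·1° lat → SW at lon -100°, lat -13°.
Subsquare w=22, b=1: +22·0.0833333° lon, +1·0.0416667° lat → SW at lon -98.1667°, lat -12.9583°.
latitude 12.9583° S, longitude 98.1667° W.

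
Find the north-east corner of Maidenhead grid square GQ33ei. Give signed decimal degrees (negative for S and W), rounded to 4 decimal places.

73.3750, -53.5833

Field G=6, Q=16: +6·20° lon, +16·10° lat → SW at lon -60°, lat 70°.
Square 3, 3: +3·2° lon, +3·1° lat → SW at lon -54°, lat 73°.
Subsquare e=4, i=8: +4·0.0833333° lon, +8·0.0416667° lat → SW at lon -53.6667°, lat 73.3333°.
Cell spans 0.0833333° lon × 0.0416667° lat. NE corner is SW corner plus one full cell.
latitude 73.3750, longitude -53.5833.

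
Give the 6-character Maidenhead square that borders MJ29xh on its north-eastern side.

MJ39ai

Longitude subsquare x = 23; +1 → 24, wraps to 0 = a, carry into square.
Longitude square 2; +1 → 3.
Latitude subsquare h = 7; +1 → 8 = i.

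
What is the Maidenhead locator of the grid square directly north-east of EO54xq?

Longitude subsquare x = 23; +1 → 24, wraps to 0 = a, carry into square.
Longitude square 5; +1 → 6.
Latitude subsquare q = 16; +1 → 17 = r.

EO64ar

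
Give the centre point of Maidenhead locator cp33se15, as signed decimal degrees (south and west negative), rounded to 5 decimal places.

Field C=2, P=15: +2·20° lon, +15·10° lat → SW at lon -140°, lat 60°.
Square 3, 3: +3·2° lon, +3·1° lat → SW at lon -134°, lat 63°.
Subsquare s=18, e=4: +18·0.0833333° lon, +4·0.0416667° lat → SW at lon -132.5°, lat 63.1667°.
Extended square 1, 5: +1·0.00833333° lon, +5·0.00416667° lat → SW at lon -132.492°, lat 63.1875°.
Cell spans 0.00833333° lon × 0.00416667° lat. Centre is SW corner plus half of each.
latitude 63.18958, longitude -132.48750.

63.18958, -132.48750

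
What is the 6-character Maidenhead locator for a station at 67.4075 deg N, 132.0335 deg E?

PP67aj

Shift to the Maidenhead origin (180°W, 90°S): lon 312.0335, lat 157.4075.
Field (20°×10°, letters A–R): lon ⌊312.0335/20⌋ = 15 → P; lat ⌊157.4075/10⌋ = 15 → P.
Square (2°×1°, digits 0–9): lon ⌊12.0335/2⌋ = 6; lat ⌊7.4075/1⌋ = 7.
Subsquare (5′×2.5′, letters a–x): lon ⌊0.0335/0.0833333⌋ = 0 → a; lat ⌊0.4075/0.0416667⌋ = 9 → j.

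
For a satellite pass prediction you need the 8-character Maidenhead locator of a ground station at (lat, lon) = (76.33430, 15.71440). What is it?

Add 180° to longitude and 90° to latitude: 195.71440, 166.33430.
Field: lon ⌊195.71440/20⌋ = 9 → J; lat ⌊166.33430/10⌋ = 16 → Q.
Square: lon ⌊15.71440/2⌋ = 7; lat ⌊6.33430/1⌋ = 6.
Subsquare: lon ⌊1.71440/0.0833333⌋ = 20 → u; lat ⌊0.33430/0.0416667⌋ = 8 → i.
Extended square: lon ⌊0.04773/0.00833333⌋ = 5; lat ⌊0.00097/0.00416667⌋ = 0.

JQ76ui50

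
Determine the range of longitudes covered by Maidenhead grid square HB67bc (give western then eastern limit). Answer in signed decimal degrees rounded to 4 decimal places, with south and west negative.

Field H=7, B=1: +7·20° lon, +1·10° lat → SW at lon -40°, lat -80°.
Square 6, 7: +6·2° lon, +7·1° lat → SW at lon -28°, lat -73°.
Subsquare b=1, c=2: +1·0.0833333° lon, +2·0.0416667° lat → SW at lon -27.9167°, lat -72.9167°.
Cell spans 0.0833333° lon × 0.0416667° lat.
west -27.9167, east -27.8333.

-27.9167, -27.8333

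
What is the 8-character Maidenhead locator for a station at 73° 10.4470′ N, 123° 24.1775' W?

CQ83he11

Shift to the Maidenhead origin (180°W, 90°S): lon 56.59704, lat 163.17412.
Field (20°×10°, letters A–R): 56.59704/20 → 2 → C, 163.17412/10 → 16 → Q; chars CQ.
Square (2°×1°, digits 0–9): 16.59704/2 → 8, 3.17412/1 → 3; chars 83.
Subsquare (5′×2.5′, letters a–x): 0.59704/0.0833333 → 7 → h, 0.17412/0.0416667 → 4 → e; chars he.
Extended square (30″×15″, digits 0–9): 0.01371/0.00833333 → 1, 0.00745/0.00416667 → 1; chars 11.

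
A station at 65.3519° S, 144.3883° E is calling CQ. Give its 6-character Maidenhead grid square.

QC24ep

Shift to the Maidenhead origin (180°W, 90°S): lon 324.3883, lat 24.6481.
Field: 324.3883/20 → 16 → Q, 24.6481/10 → 2 → C; chars QC.
Square: 4.3883/2 → 2, 4.6481/1 → 4; chars 24.
Subsquare: 0.3883/0.0833333 → 4 → e, 0.6481/0.0416667 → 15 → p; chars ep.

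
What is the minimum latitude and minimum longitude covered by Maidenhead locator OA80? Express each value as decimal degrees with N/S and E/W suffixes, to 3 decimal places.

Field O=14, A=0: +14·20° lon, +0·10° lat → SW at lon 100°, lat -90°.
Square 8, 0: +8·2° lon, +0·1° lat → SW at lon 116°, lat -90°.
latitude 90.000° S, longitude 116.000° E.

90.000° S, 116.000° E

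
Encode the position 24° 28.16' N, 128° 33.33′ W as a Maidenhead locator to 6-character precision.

CL54rl

Add 180° to longitude and 90° to latitude: 51.4445, 114.4693.
Field (20°×10°, letters A–R): 51.4445/20 → 2 → C, 114.4693/10 → 11 → L; chars CL.
Square (2°×1°, digits 0–9): 11.4445/2 → 5, 4.4693/1 → 4; chars 54.
Subsquare (5′×2.5′, letters a–x): 1.4445/0.0833333 → 17 → r, 0.4693/0.0416667 → 11 → l; chars rl.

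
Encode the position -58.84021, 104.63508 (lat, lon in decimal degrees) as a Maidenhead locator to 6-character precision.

OD21hd

Add 180° to longitude and 90° to latitude: 284.6351, 31.1598.
Field (20°×10°, letters A–R): lon ⌊284.6351/20⌋ = 14 → O; lat ⌊31.1598/10⌋ = 3 → D.
Square (2°×1°, digits 0–9): lon ⌊4.6351/2⌋ = 2; lat ⌊1.1598/1⌋ = 1.
Subsquare (5′×2.5′, letters a–x): lon ⌊0.6351/0.0833333⌋ = 7 → h; lat ⌊0.1598/0.0416667⌋ = 3 → d.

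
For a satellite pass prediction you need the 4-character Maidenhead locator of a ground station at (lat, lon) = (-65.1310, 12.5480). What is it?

Offset from 180°W / 90°S: lon 192.55°, lat 24.87°.
Field: lon ⌊192.55/20⌋ = 9 → J; lat ⌊24.87/10⌋ = 2 → C.
Square: lon ⌊12.55/2⌋ = 6; lat ⌊4.87/1⌋ = 4.

JC64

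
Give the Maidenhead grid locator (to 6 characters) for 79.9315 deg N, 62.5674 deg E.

Offset from 180°W / 90°S: lon 242.5674°, lat 169.9315°.
Field: 242.5674/20 → 12 → M, 169.9315/10 → 16 → Q; chars MQ.
Square: 2.5674/2 → 1, 9.9315/1 → 9; chars 19.
Subsquare: 0.5674/0.0833333 → 6 → g, 0.9315/0.0416667 → 22 → w; chars gw.

MQ19gw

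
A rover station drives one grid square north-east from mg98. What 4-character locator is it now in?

NG09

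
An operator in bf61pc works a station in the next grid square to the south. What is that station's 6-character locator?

Latitude subsquare c = 2; −1 → 1 = b.
The longitude characters are unchanged.

BF61pb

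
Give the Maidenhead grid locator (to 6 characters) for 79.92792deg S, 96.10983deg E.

NB80bb

Add 180° to longitude and 90° to latitude: 276.1098, 10.0721.
Field: lon ⌊276.1098/20⌋ = 13 → N; lat ⌊10.0721/10⌋ = 1 → B.
Square: lon ⌊16.1098/2⌋ = 8; lat ⌊0.0721/1⌋ = 0.
Subsquare: lon ⌊0.1098/0.0833333⌋ = 1 → b; lat ⌊0.0721/0.0416667⌋ = 1 → b.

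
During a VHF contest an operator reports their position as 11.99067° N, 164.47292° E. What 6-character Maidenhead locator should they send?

RK21fx

Add 180° to longitude and 90° to latitude: 344.4729, 101.9907.
Field: lon ⌊344.4729/20⌋ = 17 → R; lat ⌊101.9907/10⌋ = 10 → K.
Square: lon ⌊4.4729/2⌋ = 2; lat ⌊1.9907/1⌋ = 1.
Subsquare: lon ⌊0.4729/0.0833333⌋ = 5 → f; lat ⌊0.9907/0.0416667⌋ = 23 → x.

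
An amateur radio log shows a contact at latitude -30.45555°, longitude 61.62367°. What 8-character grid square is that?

MF09tn40

Shift to the Maidenhead origin (180°W, 90°S): lon 241.62367, lat 59.54445.
Field: 241.62367/20 → 12 → M, 59.54445/10 → 5 → F; chars MF.
Square: 1.62367/2 → 0, 9.54445/1 → 9; chars 09.
Subsquare: 1.62367/0.0833333 → 19 → t, 0.54445/0.0416667 → 13 → n; chars tn.
Extended square: 0.04034/0.00833333 → 4, 0.00278/0.00416667 → 0; chars 40.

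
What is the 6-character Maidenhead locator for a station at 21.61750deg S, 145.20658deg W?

BG78jj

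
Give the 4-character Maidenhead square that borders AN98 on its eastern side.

BN08

Longitude square 9; +1 → 10, wraps to 0, carry into field.
Longitude field A = 0; +1 → 1 = B.
The latitude characters are unchanged.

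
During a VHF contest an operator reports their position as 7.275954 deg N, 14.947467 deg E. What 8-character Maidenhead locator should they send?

JJ77lg36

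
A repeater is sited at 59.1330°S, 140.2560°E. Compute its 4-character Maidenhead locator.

QD00

Add 180° to longitude and 90° to latitude: 320.26, 30.87.
Field: 320.26/20 → 16 → Q, 30.87/10 → 3 → D; chars QD.
Square: 0.26/2 → 0, 0.87/1 → 0; chars 00.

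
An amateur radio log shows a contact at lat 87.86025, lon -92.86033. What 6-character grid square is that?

Shift to the Maidenhead origin (180°W, 90°S): lon 87.1397, lat 177.8603.
Field: lon ⌊87.1397/20⌋ = 4 → E; lat ⌊177.8603/10⌋ = 17 → R.
Square: lon ⌊7.1397/2⌋ = 3; lat ⌊7.8603/1⌋ = 7.
Subsquare: lon ⌊1.1397/0.0833333⌋ = 13 → n; lat ⌊0.8603/0.0416667⌋ = 20 → u.

ER37nu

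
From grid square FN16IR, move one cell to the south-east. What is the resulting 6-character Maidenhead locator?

FN16jq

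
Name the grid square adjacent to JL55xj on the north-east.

Longitude subsquare x = 23; +1 → 24, wraps to 0 = a, carry into square.
Longitude square 5; +1 → 6.
Latitude subsquare j = 9; +1 → 10 = k.

JL65ak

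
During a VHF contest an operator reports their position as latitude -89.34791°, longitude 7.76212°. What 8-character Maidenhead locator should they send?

JA30vp16

Offset from 180°W / 90°S: lon 187.76212°, lat 0.65209°.
Field (20°×10°, letters A–R): lon ⌊187.76212/20⌋ = 9 → J; lat ⌊0.65209/10⌋ = 0 → A.
Square (2°×1°, digits 0–9): lon ⌊7.76212/2⌋ = 3; lat ⌊0.65209/1⌋ = 0.
Subsquare (5′×2.5′, letters a–x): lon ⌊1.76212/0.0833333⌋ = 21 → v; lat ⌊0.65209/0.0416667⌋ = 15 → p.
Extended square (30″×15″, digits 0–9): lon ⌊0.01212/0.00833333⌋ = 1; lat ⌊0.02709/0.00416667⌋ = 6.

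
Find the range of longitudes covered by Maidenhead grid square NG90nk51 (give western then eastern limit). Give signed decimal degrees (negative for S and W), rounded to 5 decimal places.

99.12500, 99.13333

Field N=13, G=6: +13·20° lon, +6·10° lat → SW at lon 80°, lat -30°.
Square 9, 0: +9·2° lon, +0·1° lat → SW at lon 98°, lat -30°.
Subsquare n=13, k=10: +13·0.0833333° lon, +10·0.0416667° lat → SW at lon 99.0833°, lat -29.5833°.
Extended square 5, 1: +5·0.00833333° lon, +1·0.00416667° lat → SW at lon 99.125°, lat -29.5792°.
Cell spans 0.00833333° lon × 0.00416667° lat.
west 99.12500, east 99.13333.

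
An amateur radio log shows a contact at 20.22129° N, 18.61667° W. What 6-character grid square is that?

IL00qf

Shift to the Maidenhead origin (180°W, 90°S): lon 161.3833, lat 110.2213.
Field: lon ⌊161.3833/20⌋ = 8 → I; lat ⌊110.2213/10⌋ = 11 → L.
Square: lon ⌊1.3833/2⌋ = 0; lat ⌊0.2213/1⌋ = 0.
Subsquare: lon ⌊1.3833/0.0833333⌋ = 16 → q; lat ⌊0.2213/0.0416667⌋ = 5 → f.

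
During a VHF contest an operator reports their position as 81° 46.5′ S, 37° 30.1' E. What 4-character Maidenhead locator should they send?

KA88

Offset from 180°W / 90°S: lon 217.50°, lat 8.22°.
Field: lon ⌊217.50/20⌋ = 10 → K; lat ⌊8.22/10⌋ = 0 → A.
Square: lon ⌊17.50/2⌋ = 8; lat ⌊8.22/1⌋ = 8.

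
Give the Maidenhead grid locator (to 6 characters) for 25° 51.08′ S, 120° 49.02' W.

CG94od

Shift to the Maidenhead origin (180°W, 90°S): lon 59.1830, lat 64.1487.
Field (20°×10°, letters A–R): 59.1830/20 → 2 → C, 64.1487/10 → 6 → G; chars CG.
Square (2°×1°, digits 0–9): 19.1830/2 → 9, 4.1487/1 → 4; chars 94.
Subsquare (5′×2.5′, letters a–x): 1.1830/0.0833333 → 14 → o, 0.1487/0.0416667 → 3 → d; chars od.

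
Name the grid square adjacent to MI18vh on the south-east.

MI18wg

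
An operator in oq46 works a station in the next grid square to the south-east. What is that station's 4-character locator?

OQ55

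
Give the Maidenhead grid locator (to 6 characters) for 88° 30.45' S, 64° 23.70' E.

Shift to the Maidenhead origin (180°W, 90°S): lon 244.3950, lat 1.4925.
Field: lon ⌊244.3950/20⌋ = 12 → M; lat ⌊1.4925/10⌋ = 0 → A.
Square: lon ⌊4.3950/2⌋ = 2; lat ⌊1.4925/1⌋ = 1.
Subsquare: lon ⌊0.3950/0.0833333⌋ = 4 → e; lat ⌊0.4925/0.0416667⌋ = 11 → l.

MA21el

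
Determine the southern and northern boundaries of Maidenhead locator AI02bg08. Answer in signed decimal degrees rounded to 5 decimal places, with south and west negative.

Field A=0, I=8: +0·20° lon, +8·10° lat → SW at lon -180°, lat -10°.
Square 0, 2: +0·2° lon, +2·1° lat → SW at lon -180°, lat -8°.
Subsquare b=1, g=6: +1·0.0833333° lon, +6·0.0416667° lat → SW at lon -179.917°, lat -7.75°.
Extended square 0, 8: +0·0.00833333° lon, +8·0.00416667° lat → SW at lon -179.917°, lat -7.71667°.
Cell spans 0.00833333° lon × 0.00416667° lat.
south -7.71667, north -7.71250.

-7.71667, -7.71250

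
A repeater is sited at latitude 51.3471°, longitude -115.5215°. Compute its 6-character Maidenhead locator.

DO21fi

Offset from 180°W / 90°S: lon 64.4785°, lat 141.3471°.
Field: 64.4785/20 → 3 → D, 141.3471/10 → 14 → O; chars DO.
Square: 4.4785/2 → 2, 1.3471/1 → 1; chars 21.
Subsquare: 0.4785/0.0833333 → 5 → f, 0.3471/0.0416667 → 8 → i; chars fi.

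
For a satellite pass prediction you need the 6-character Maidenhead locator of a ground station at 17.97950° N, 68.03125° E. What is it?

Offset from 180°W / 90°S: lon 248.0312°, lat 107.9795°.
Field (20°×10°, letters A–R): lon ⌊248.0312/20⌋ = 12 → M; lat ⌊107.9795/10⌋ = 10 → K.
Square (2°×1°, digits 0–9): lon ⌊8.0312/2⌋ = 4; lat ⌊7.9795/1⌋ = 7.
Subsquare (5′×2.5′, letters a–x): lon ⌊0.0312/0.0833333⌋ = 0 → a; lat ⌊0.9795/0.0416667⌋ = 23 → x.

MK47ax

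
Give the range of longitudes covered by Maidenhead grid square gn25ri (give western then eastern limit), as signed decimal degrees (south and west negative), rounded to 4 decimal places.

-54.5833, -54.5000

Field G=6, N=13: +6·20° lon, +13·10° lat → SW at lon -60°, lat 40°.
Square 2, 5: +2·2° lon, +5·1° lat → SW at lon -56°, lat 45°.
Subsquare r=17, i=8: +17·0.0833333° lon, +8·0.0416667° lat → SW at lon -54.5833°, lat 45.3333°.
Cell spans 0.0833333° lon × 0.0416667° lat.
west -54.5833, east -54.5000.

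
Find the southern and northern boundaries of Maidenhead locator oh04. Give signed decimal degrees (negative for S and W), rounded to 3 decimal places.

Field O=14, H=7: +14·20° lon, +7·10° lat → SW at lon 100°, lat -20°.
Square 0, 4: +0·2° lon, +4·1° lat → SW at lon 100°, lat -16°.
Cell spans 2° lon × 1° lat.
south -16.000, north -15.000.

-16.000, -15.000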